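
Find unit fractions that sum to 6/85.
1/15 + 1/255

Greedy algorithm:
6/85: ceiling(85/6) = 15, use 1/15
1/255: ceiling(255/1) = 255, use 1/255
Result: 6/85 = 1/15 + 1/255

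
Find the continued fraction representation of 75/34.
[2; 4, 1, 6]

Euclidean algorithm steps:
75 = 2 × 34 + 7
34 = 4 × 7 + 6
7 = 1 × 6 + 1
6 = 6 × 1 + 0
Continued fraction: [2; 4, 1, 6]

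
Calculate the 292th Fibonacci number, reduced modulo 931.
3

Matrix identity: Q^n = [[F_(n+1), F_n], [F_n, F_(n-1)]] with Q = [[1,1],[1,0]].
n = 292 = 100100100₂. Square-and-multiply, entries mod 931:
Q^1 = [[1,1],[1,0]]
Q^2 = (Q^1)² = [[2,1],[1,1]]
Q^4 = (Q^2)² = [[5,3],[3,2]]
Q^9 = (Q^4)²·Q = [[55,34],[34,21]]
Q^18 = (Q^9)² = [[457,722],[722,666]]
Q^36 = (Q^18)² = [[229,836],[836,324]]
Q^73 = (Q^36)²·Q = [[552,20],[20,532]]
Q^146 = (Q^73)² = [[667,267],[267,400]]
Q^292 = (Q^146)² = [[404,3],[3,401]]
F_292 mod 931 = Q^292[0][1] = 3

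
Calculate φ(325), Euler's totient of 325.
240

325 = 5^2 × 13
φ(n) = n × ∏(1 - 1/p) for each prime p dividing n
φ(325) = 325 × (1 - 1/5) × (1 - 1/13) = 240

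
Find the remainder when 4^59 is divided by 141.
55

Repeated squaring. Binary of 59 = 111011.
4^1 ≡ 4 (mod 141); 4^2 ≡ 16 (mod 141); 4^4 ≡ 115 (mod 141); 4^8 ≡ 112 (mod 141); 4^16 ≡ 136 (mod 141); 4^32 ≡ 25 (mod 141)
4^59 = 4^1 × 4^2 × 4^8 × 4^16 × 4^32 ≡ 55 (mod 141)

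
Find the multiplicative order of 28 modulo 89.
88

89 is prime, so ord(28) divides φ(89) = 88.
Divisors of 88: 1, 2, 4, 8, 11, 22, 44, 88.
Repeated squaring: 28^1 ≡ 28, 28^2 ≡ 72, 28^4 ≡ 22, 28^8 ≡ 39, 28^16 ≡ 8, 28^32 ≡ 64, 28^64 ≡ 2 (mod 89).
Test 28^d mod 89 for each divisor d in increasing order:
28^1 ≡ 28
28^2 ≡ 72
28^4 ≡ 22
28^8 ≡ 39
28^11 = 28^8·28^2·28^1 ≡ 37
28^22 = 28^16·28^4·28^2 ≡ 34
28^44 = 28^32·28^8·28^4 ≡ 88
28^88 = 28^64·28^16·28^8 ≡ 1  ← first divisor giving 1
The order is 88.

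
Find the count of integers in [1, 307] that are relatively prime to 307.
306

307 = 307
φ(n) = n × ∏(1 - 1/p) for each prime p dividing n
φ(307) = 307 × (1 - 1/307) = 306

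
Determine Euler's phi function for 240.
64

240 = 2^4 × 3 × 5
φ(n) = n × ∏(1 - 1/p) for each prime p dividing n
φ(240) = 240 × (1 - 1/2) × (1 - 1/3) × (1 - 1/5) = 64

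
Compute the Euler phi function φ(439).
438

439 = 439
φ(n) = n × ∏(1 - 1/p) for each prime p dividing n
φ(439) = 439 × (1 - 1/439) = 438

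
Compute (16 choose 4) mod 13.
0

Using Lucas' theorem:
Write n=16 and k=4 in base 13:
n in base 13: [1, 3]
k in base 13: [0, 4]
C(16,4) mod 13 = ∏ C(n_i, k_i) mod 13
Digit binomials (mod 13): C(1,0) = 1; C(3,4) = 0 (k_i > n_i)
Product: 1 × 0 = 0 ≡ 0 (mod 13)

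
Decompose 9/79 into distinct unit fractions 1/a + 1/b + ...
1/9 + 1/356 + 1/253116

Greedy algorithm:
9/79: ceiling(79/9) = 9, use 1/9
2/711: ceiling(711/2) = 356, use 1/356
1/253116: ceiling(253116/1) = 253116, use 1/253116
Result: 9/79 = 1/9 + 1/356 + 1/253116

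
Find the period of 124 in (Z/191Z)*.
190

191 is prime, so ord(124) divides φ(191) = 190.
Divisors of 190: 1, 2, 5, 10, 19, 38, 95, 190.
Repeated squaring: 124^1 ≡ 124, 124^2 ≡ 96, 124^4 ≡ 48, 124^8 ≡ 12, 124^16 ≡ 144, 124^32 ≡ 108, 124^64 ≡ 13, 124^128 ≡ 169 (mod 191).
Test 124^d mod 191 for each divisor d in increasing order:
124^1 ≡ 124
124^2 ≡ 96
124^5 = 124^4·124^1 ≡ 31
124^10 = 124^8·124^2 ≡ 6
124^19 = 124^16·124^2·124^1 ≡ 142
124^38 = 124^32·124^4·124^2 ≡ 109
124^95 = 124^64·124^16·124^8·124^4·124^2·124^1 ≡ 190
124^190 = 124^128·124^32·124^16·124^8·124^4·124^2 ≡ 1  ← first divisor giving 1
The order is 190.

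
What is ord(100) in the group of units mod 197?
49

197 is prime, so ord(100) divides φ(197) = 196.
Divisors of 196: 1, 2, 4, 7, 14, 28, 49, 98, 196.
Repeated squaring: 100^1 ≡ 100, 100^2 ≡ 150, 100^4 ≡ 42, 100^8 ≡ 188, 100^16 ≡ 81, 100^32 ≡ 60, 100^64 ≡ 54, 100^128 ≡ 158 (mod 197).
Test 100^d mod 197 for each divisor d in increasing order:
100^1 ≡ 100
100^2 ≡ 150
100^4 ≡ 42
100^7 = 100^4·100^2·100^1 ≡ 191
100^14 = 100^8·100^4·100^2 ≡ 36
100^28 = 100^16·100^8·100^4 ≡ 114
100^49 = 100^32·100^16·100^1 ≡ 1  ← first divisor giving 1
The order is 49.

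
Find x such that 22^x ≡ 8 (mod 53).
45

Baby-step giant-step with step n = ⌈√53⌉ = 8.
Baby steps 22^j mod 53 (j:value) for j=0..7: 0:1, 1:22, 2:7, 3:48, 4:49, 5:18, 6:25, 7:20.
Giant-step multiplier: 22^(-8) ≡ 22^(52-8) = 22^44 ≡ 10 (mod 53).
Giant steps γ_i = 8·10^i mod 53: γ_0=8, γ_1=27, γ_2=5, γ_3=50, γ_4=23, γ_5=18 (in table at j=5).
x = i·n + j = 5·8 + 5 = 45.
Check: 22^45 ≡ 8 (mod 53).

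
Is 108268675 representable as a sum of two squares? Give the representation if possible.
Not possible

Factorization: 108268675 = 5^2 × 163^3
By Fermat: n is sum of two squares iff every prime p ≡ 3 (mod 4) appears to even power.
Prime(s) ≡ 3 (mod 4) with odd exponent: [(163, 3)]
Therefore 108268675 cannot be expressed as a² + b².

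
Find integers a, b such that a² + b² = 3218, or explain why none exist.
37² + 43² (a=37, b=43)

Factorization: 3218 = 2 × 1609
By Fermat: n is sum of two squares iff every prime p ≡ 3 (mod 4) appears to even power.
All primes ≡ 3 (mod 4) appear to even power.
Search a = 0, 1, 2, … for 3218 - a² a perfect square: first hit at a = 37: 3218 - 1369 = 1849 = 43².
3218 = 37² + 43² = 1369 + 1849 ✓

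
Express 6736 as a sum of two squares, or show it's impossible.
56² + 60² (a=56, b=60)

Factorization: 6736 = 2^4 × 421
By Fermat: n is sum of two squares iff every prime p ≡ 3 (mod 4) appears to even power.
All primes ≡ 3 (mod 4) appear to even power.
Search a = 0, 1, 2, … for 6736 - a² a perfect square: first hit at a = 56: 6736 - 3136 = 3600 = 60².
6736 = 56² + 60² = 3136 + 3600 ✓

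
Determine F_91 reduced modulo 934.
915

Matrix identity: Q^n = [[F_(n+1), F_n], [F_n, F_(n-1)]] with Q = [[1,1],[1,0]].
n = 91 = 1011011₂. Square-and-multiply, entries mod 934:
Q^1 = [[1,1],[1,0]]
Q^2 = (Q^1)² = [[2,1],[1,1]]
Q^5 = (Q^2)²·Q = [[8,5],[5,3]]
Q^11 = (Q^5)²·Q = [[144,89],[89,55]]
Q^22 = (Q^11)² = [[637,899],[899,672]]
Q^45 = (Q^22)²·Q = [[655,704],[704,885]]
Q^91 = (Q^45)²·Q = [[701,915],[915,720]]
F_91 mod 934 = Q^91[0][1] = 915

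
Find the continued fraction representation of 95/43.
[2; 4, 1, 3, 2]

Euclidean algorithm steps:
95 = 2 × 43 + 9
43 = 4 × 9 + 7
9 = 1 × 7 + 2
7 = 3 × 2 + 1
2 = 2 × 1 + 0
Continued fraction: [2; 4, 1, 3, 2]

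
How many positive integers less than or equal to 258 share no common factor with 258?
84

258 = 2 × 3 × 43
φ(n) = n × ∏(1 - 1/p) for each prime p dividing n
φ(258) = 258 × (1 - 1/2) × (1 - 1/3) × (1 - 1/43) = 84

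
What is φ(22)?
10

22 = 2 × 11
φ(n) = n × ∏(1 - 1/p) for each prime p dividing n
φ(22) = 22 × (1 - 1/2) × (1 - 1/11) = 10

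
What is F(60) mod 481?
419

Matrix identity: Q^n = [[F_(n+1), F_n], [F_n, F_(n-1)]] with Q = [[1,1],[1,0]].
n = 60 = 111100₂. Square-and-multiply, entries mod 481:
Q^1 = [[1,1],[1,0]]
Q^3 = (Q^1)²·Q = [[3,2],[2,1]]
Q^7 = (Q^3)²·Q = [[21,13],[13,8]]
Q^15 = (Q^7)²·Q = [[25,129],[129,377]]
Q^30 = (Q^15)² = [[431,391],[391,40]]
Q^60 = (Q^30)² = [[18,419],[419,80]]
F_60 mod 481 = Q^60[0][1] = 419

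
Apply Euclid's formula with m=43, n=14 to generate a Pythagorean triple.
(1653, 1204, 2045)

Euclid's formula: a = m² - n², b = 2mn, c = m² + n²
m = 43, n = 14
a = 43² - 14² = 1849 - 196 = 1653
b = 2 × 43 × 14 = 1204
c = 43² + 14² = 1849 + 196 = 2045
Verification: 1653² + 1204² = 2732409 + 1449616 = 4182025 = 2045² ✓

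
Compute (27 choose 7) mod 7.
3

Using Lucas' theorem:
Write n=27 and k=7 in base 7:
n in base 7: [3, 6]
k in base 7: [1, 0]
C(27,7) mod 7 = ∏ C(n_i, k_i) mod 7
Digit binomials (mod 7): C(3,1) = 3; C(6,0) = 1
Product: 3 × 1 = 3 ≡ 3 (mod 7)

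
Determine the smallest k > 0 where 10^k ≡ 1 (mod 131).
130

131 is prime, so ord(10) divides φ(131) = 130.
Divisors of 130: 1, 2, 5, 10, 13, 26, 65, 130.
Repeated squaring: 10^1 ≡ 10, 10^2 ≡ 100, 10^4 ≡ 44, 10^8 ≡ 102, 10^16 ≡ 55, 10^32 ≡ 12, 10^64 ≡ 13, 10^128 ≡ 38 (mod 131).
Test 10^d mod 131 for each divisor d in increasing order:
10^1 ≡ 10
10^2 ≡ 100
10^5 = 10^4·10^1 ≡ 47
10^10 = 10^8·10^2 ≡ 113
10^13 = 10^8·10^4·10^1 ≡ 78
10^26 = 10^16·10^8·10^2 ≡ 58
10^65 = 10^64·10^1 ≡ 130
10^130 = 10^128·10^2 ≡ 1  ← first divisor giving 1
The order is 130.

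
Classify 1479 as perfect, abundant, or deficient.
deficient

Proper divisors of 1479: sum = 1 + 3 + 17 + 29 + 51 + 87 + 493 = 681
Since 681 < 1479, 1479 is deficient.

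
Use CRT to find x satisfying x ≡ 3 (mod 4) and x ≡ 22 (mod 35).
127

Using Chinese Remainder Theorem:
M = 4 × 35 = 140
M1 = 35, M2 = 4
y1 = 35^(-1) mod 4 = 3
y2 = 4^(-1) mod 35 = 9
x = (3×35×3 + 22×4×9) mod 140 = 127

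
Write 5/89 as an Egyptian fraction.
1/18 + 1/1602

Greedy algorithm:
5/89: ceiling(89/5) = 18, use 1/18
1/1602: ceiling(1602/1) = 1602, use 1/1602
Result: 5/89 = 1/18 + 1/1602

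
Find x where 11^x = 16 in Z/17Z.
8

Baby-step giant-step with step n = ⌈√17⌉ = 5.
Baby steps 11^j mod 17 (j:value) for j=0..4: 0:1, 1:11, 2:2, 3:5, 4:4.
Giant-step multiplier: 11^(-5) ≡ 11^(16-5) = 11^11 ≡ 12 (mod 17).
Giant steps γ_i = 16·12^i mod 17: γ_0=16, γ_1=5 (in table at j=3).
x = i·n + j = 1·5 + 3 = 8.
Check: 11^8 ≡ 16 (mod 17).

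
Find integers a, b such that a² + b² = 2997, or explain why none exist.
9² + 54² (a=9, b=54)

Factorization: 2997 = 3^4 × 37
By Fermat: n is sum of two squares iff every prime p ≡ 3 (mod 4) appears to even power.
All primes ≡ 3 (mod 4) appear to even power.
Search a = 0, 1, 2, … for 2997 - a² a perfect square: first hit at a = 9: 2997 - 81 = 2916 = 54².
2997 = 9² + 54² = 81 + 2916 ✓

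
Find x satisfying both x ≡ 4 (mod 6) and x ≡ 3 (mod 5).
28

Using Chinese Remainder Theorem:
M = 6 × 5 = 30
M1 = 5, M2 = 6
y1 = 5^(-1) mod 6 = 5
y2 = 6^(-1) mod 5 = 1
x = (4×5×5 + 3×6×1) mod 30 = 28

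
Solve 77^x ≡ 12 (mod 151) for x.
61

Baby-step giant-step with step n = ⌈√151⌉ = 13.
Baby steps 77^j mod 151 (j:value) for j=0..12: 0:1, 1:77, 2:40, 3:60, 4:90, 5:135, 6:127, 7:115, 8:97, 9:70, 10:105, 11:82, 12:123.
Giant-step multiplier: 77^(-13) ≡ 77^(150-13) = 77^137 ≡ 133 (mod 151).
Giant steps γ_i = 12·133^i mod 151: γ_0=12, γ_1=86, γ_2=113, γ_3=80, γ_4=70 (in table at j=9).
x = i·n + j = 4·13 + 9 = 61.
Check: 77^61 ≡ 12 (mod 151).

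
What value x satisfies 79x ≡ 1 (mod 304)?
127

gcd(79, 304) = 1, so the inverse exists.
Extended Euclidean algorithm on (304, 79):
304 = 3 × 79 + 67  ⟹  67 = (1)·304 + (-3)·79
79 = 1 × 67 + 12  ⟹  12 = (-1)·304 + (4)·79
67 = 5 × 12 + 7  ⟹  7 = (6)·304 + (-23)·79
12 = 1 × 7 + 5  ⟹  5 = (-7)·304 + (27)·79
7 = 1 × 5 + 2  ⟹  2 = (13)·304 + (-50)·79
5 = 2 × 2 + 1  ⟹  1 = (-33)·304 + (127)·79
So (127)·79 ≡ 1 (mod 304), i.e. 79^(-1) ≡ 127 (mod 304).
Check: 79 × 127 = 10033 ≡ 1 (mod 304)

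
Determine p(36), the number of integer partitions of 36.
17977

p(n) counts ways to write n as a sum of positive integers (order ignored).
Euler's pentagonal recurrence: p(k) = p(k-1) + p(k-2) - p(k-5) - p(k-7) + p(k-12) + p(k-15) - ... (offsets j(3j∓1)/2, signs ++--, p(0)=1, p(<0)=0).
DP table for k = 0..35: p(0)=1, p(1)=1, p(2)=2, p(3)=3, p(4)=5, p(5)=7, p(6)=11, p(7)=15, p(8)=22, p(9)=30, p(10)=42, p(11)=56, p(12)=77, p(13)=101, p(14)=135, p(15)=176, p(16)=231, p(17)=297, p(18)=385, p(19)=490, p(20)=627, p(21)=792, p(22)=1002, p(23)=1255, p(24)=1575, p(25)=1958, p(26)=2436, p(27)=3010, p(28)=3718, p(29)=4565, p(30)=5604, p(31)=6842, p(32)=8349, p(33)=10143, p(34)=12310, p(35)=14883.
Final step: p(36) = p(35) + p(34) - p(31) - p(29) + p(24) + p(21) - p(14) - p(10) + p(1)
= 14883 + 12310 - 6842 - 4565 + 1575 + 792 - 135 - 42 + 1
= 17977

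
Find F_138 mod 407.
252

Matrix identity: Q^n = [[F_(n+1), F_n], [F_n, F_(n-1)]] with Q = [[1,1],[1,0]].
n = 138 = 10001010₂. Square-and-multiply, entries mod 407:
Q^1 = [[1,1],[1,0]]
Q^2 = (Q^1)² = [[2,1],[1,1]]
Q^4 = (Q^2)² = [[5,3],[3,2]]
Q^8 = (Q^4)² = [[34,21],[21,13]]
Q^17 = (Q^8)²·Q = [[142,376],[376,173]]
Q^34 = (Q^17)² = [[368,3],[3,365]]
Q^69 = (Q^34)²·Q = [[66,309],[309,164]]
Q^138 = (Q^69)² = [[122,252],[252,277]]
F_138 mod 407 = Q^138[0][1] = 252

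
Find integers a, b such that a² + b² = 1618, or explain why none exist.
23² + 33² (a=23, b=33)

Factorization: 1618 = 2 × 809
By Fermat: n is sum of two squares iff every prime p ≡ 3 (mod 4) appears to even power.
All primes ≡ 3 (mod 4) appear to even power.
Search a = 0, 1, 2, … for 1618 - a² a perfect square: first hit at a = 23: 1618 - 529 = 1089 = 33².
1618 = 23² + 33² = 529 + 1089 ✓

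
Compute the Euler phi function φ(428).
212

428 = 2^2 × 107
φ(n) = n × ∏(1 - 1/p) for each prime p dividing n
φ(428) = 428 × (1 - 1/2) × (1 - 1/107) = 212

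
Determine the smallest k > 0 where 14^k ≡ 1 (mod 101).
10

101 is prime, so ord(14) divides φ(101) = 100.
Divisors of 100: 1, 2, 4, 5, 10, 20, 25, 50, 100.
Repeated squaring: 14^1 ≡ 14, 14^2 ≡ 95, 14^4 ≡ 36, 14^8 ≡ 84, 14^16 ≡ 87, 14^32 ≡ 95, 14^64 ≡ 36 (mod 101).
Test 14^d mod 101 for each divisor d in increasing order:
14^1 ≡ 14
14^2 ≡ 95
14^4 ≡ 36
14^5 = 14^4·14^1 ≡ 100
14^10 = 14^8·14^2 ≡ 1  ← first divisor giving 1
The order is 10.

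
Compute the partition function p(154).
60356673280

p(n) counts ways to write n as a sum of positive integers (order ignored).
Euler's pentagonal recurrence: p(k) = p(k-1) + p(k-2) - p(k-5) - p(k-7) + p(k-12) + p(k-15) - ... (offsets j(3j∓1)/2, signs ++--, p(0)=1, p(<0)=0).
DP table for k = 0..153: p(0)=1, p(1)=1, p(2)=2, p(3)=3, p(4)=5, p(5)=7, p(6)=11, p(7)=15, p(8)=22, p(9)=30, p(10)=42, p(11)=56, p(12)=77, p(13)=101, p(14)=135, p(15)=176, p(16)=231, p(17)=297, p(18)=385, p(19)=490, p(20)=627, p(21)=792, p(22)=1002, p(23)=1255, p(24)=1575, p(25)=1958, p(26)=2436, p(27)=3010, p(28)=3718, p(29)=4565, p(30)=5604, p(31)=6842, p(32)=8349, p(33)=10143, p(34)=12310, p(35)=14883, p(36)=17977, p(37)=21637, p(38)=26015, p(39)=31185, p(40)=37338, p(41)=44583, p(42)=53174, p(43)=63261, p(44)=75175, p(45)=89134, p(46)=105558, p(47)=124754, p(48)=147273, p(49)=173525, p(50)=204226, p(51)=239943, p(52)=281589, p(53)=329931, p(54)=386155, p(55)=451276, p(56)=526823, p(57)=614154, p(58)=715220, p(59)=831820, p(60)=966467, p(61)=1121505, p(62)=1300156, p(63)=1505499, p(64)=1741630, p(65)=2012558, p(66)=2323520, p(67)=2679689, p(68)=3087735, p(69)=3554345, p(70)=4087968, p(71)=4697205, p(72)=5392783, p(73)=6185689, p(74)=7089500, p(75)=8118264, p(76)=9289091, p(77)=10619863, p(78)=12132164, p(79)=13848650, p(80)=15796476, p(81)=18004327, p(82)=20506255, p(83)=23338469, p(84)=26543660, p(85)=30167357, p(86)=34262962, p(87)=38887673, p(88)=44108109, p(89)=49995925, p(90)=56634173, p(91)=64112359, p(92)=72533807, p(93)=82010177, p(94)=92669720, p(95)=104651419, p(96)=118114304, p(97)=133230930, p(98)=150198136, p(99)=169229875, p(100)=190569292, p(101)=214481126, p(102)=241265379, p(103)=271248950, p(104)=304801365, p(105)=342325709, p(106)=384276336, p(107)=431149389, p(108)=483502844, p(109)=541946240, p(110)=607163746, p(111)=679903203, p(112)=761002156, p(113)=851376628, p(114)=952050665, p(115)=1064144451, p(116)=1188908248, p(117)=1327710076, p(118)=1482074143, p(119)=1653668665, p(120)=1844349560, p(121)=2056148051, p(122)=2291320912, p(123)=2552338241, p(124)=2841940500, p(125)=3163127352, p(126)=3519222692, p(127)=3913864295, p(128)=4351078600, p(129)=4835271870, p(130)=5371315400, p(131)=5964539504, p(132)=6620830889, p(133)=7346629512, p(134)=8149040695, p(135)=9035836076, p(136)=10015581680, p(137)=11097645016, p(138)=12292341831, p(139)=13610949895, p(140)=15065878135, p(141)=16670689208, p(142)=18440293320, p(143)=20390982757, p(144)=22540654445, p(145)=24908858009, p(146)=27517052599, p(147)=30388671978, p(148)=33549419497, p(149)=37027355200, p(150)=40853235313, p(151)=45060624582, p(152)=49686288421, p(153)=54770336324.
Final step: p(154) = p(153) + p(152) - p(149) - p(147) + p(142) + p(139) - p(132) - p(128) + p(119) + p(114) - p(103) - p(97) + p(84) + p(77) - p(62) - p(54) + p(37) + p(28) - p(9)
= 54770336324 + 49686288421 - 37027355200 - 30388671978 + 18440293320 + 13610949895 - 6620830889 - 4351078600 + 1653668665 + 952050665 - 271248950 - 133230930 + 26543660 + 10619863 - 1300156 - 386155 + 21637 + 3718 - 30
= 60356673280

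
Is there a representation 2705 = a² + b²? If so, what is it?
1² + 52² (a=1, b=52)

Factorization: 2705 = 5 × 541
By Fermat: n is sum of two squares iff every prime p ≡ 3 (mod 4) appears to even power.
All primes ≡ 3 (mod 4) appear to even power.
Search a = 0, 1, 2, … for 2705 - a² a perfect square: first hit at a = 1: 2705 - 1 = 2704 = 52².
2705 = 1² + 52² = 1 + 2704 ✓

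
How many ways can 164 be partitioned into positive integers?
156919475295

p(n) counts ways to write n as a sum of positive integers (order ignored).
Euler's pentagonal recurrence: p(k) = p(k-1) + p(k-2) - p(k-5) - p(k-7) + p(k-12) + p(k-15) - ... (offsets j(3j∓1)/2, signs ++--, p(0)=1, p(<0)=0).
DP table for k = 0..163: p(0)=1, p(1)=1, p(2)=2, p(3)=3, p(4)=5, p(5)=7, p(6)=11, p(7)=15, p(8)=22, p(9)=30, p(10)=42, p(11)=56, p(12)=77, p(13)=101, p(14)=135, p(15)=176, p(16)=231, p(17)=297, p(18)=385, p(19)=490, p(20)=627, p(21)=792, p(22)=1002, p(23)=1255, p(24)=1575, p(25)=1958, p(26)=2436, p(27)=3010, p(28)=3718, p(29)=4565, p(30)=5604, p(31)=6842, p(32)=8349, p(33)=10143, p(34)=12310, p(35)=14883, p(36)=17977, p(37)=21637, p(38)=26015, p(39)=31185, p(40)=37338, p(41)=44583, p(42)=53174, p(43)=63261, p(44)=75175, p(45)=89134, p(46)=105558, p(47)=124754, p(48)=147273, p(49)=173525, p(50)=204226, p(51)=239943, p(52)=281589, p(53)=329931, p(54)=386155, p(55)=451276, p(56)=526823, p(57)=614154, p(58)=715220, p(59)=831820, p(60)=966467, p(61)=1121505, p(62)=1300156, p(63)=1505499, p(64)=1741630, p(65)=2012558, p(66)=2323520, p(67)=2679689, p(68)=3087735, p(69)=3554345, p(70)=4087968, p(71)=4697205, p(72)=5392783, p(73)=6185689, p(74)=7089500, p(75)=8118264, p(76)=9289091, p(77)=10619863, p(78)=12132164, p(79)=13848650, p(80)=15796476, p(81)=18004327, p(82)=20506255, p(83)=23338469, p(84)=26543660, p(85)=30167357, p(86)=34262962, p(87)=38887673, p(88)=44108109, p(89)=49995925, p(90)=56634173, p(91)=64112359, p(92)=72533807, p(93)=82010177, p(94)=92669720, p(95)=104651419, p(96)=118114304, p(97)=133230930, p(98)=150198136, p(99)=169229875, p(100)=190569292, p(101)=214481126, p(102)=241265379, p(103)=271248950, p(104)=304801365, p(105)=342325709, p(106)=384276336, p(107)=431149389, p(108)=483502844, p(109)=541946240, p(110)=607163746, p(111)=679903203, p(112)=761002156, p(113)=851376628, p(114)=952050665, p(115)=1064144451, p(116)=1188908248, p(117)=1327710076, p(118)=1482074143, p(119)=1653668665, p(120)=1844349560, p(121)=2056148051, p(122)=2291320912, p(123)=2552338241, p(124)=2841940500, p(125)=3163127352, p(126)=3519222692, p(127)=3913864295, p(128)=4351078600, p(129)=4835271870, p(130)=5371315400, p(131)=5964539504, p(132)=6620830889, p(133)=7346629512, p(134)=8149040695, p(135)=9035836076, p(136)=10015581680, p(137)=11097645016, p(138)=12292341831, p(139)=13610949895, p(140)=15065878135, p(141)=16670689208, p(142)=18440293320, p(143)=20390982757, p(144)=22540654445, p(145)=24908858009, p(146)=27517052599, p(147)=30388671978, p(148)=33549419497, p(149)=37027355200, p(150)=40853235313, p(151)=45060624582, p(152)=49686288421, p(153)=54770336324, p(154)=60356673280, p(155)=66493182097, p(156)=73232243759, p(157)=80630964769, p(158)=88751778802, p(159)=97662728555, p(160)=107438159466, p(161)=118159068427, p(162)=129913904637, p(163)=142798995930.
Final step: p(164) = p(163) + p(162) - p(159) - p(157) + p(152) + p(149) - p(142) - p(138) + p(129) + p(124) - p(113) - p(107) + p(94) + p(87) - p(72) - p(64) + p(47) + p(38) - p(19) - p(9)
= 142798995930 + 129913904637 - 97662728555 - 80630964769 + 49686288421 + 37027355200 - 18440293320 - 12292341831 + 4835271870 + 2841940500 - 851376628 - 431149389 + 92669720 + 38887673 - 5392783 - 1741630 + 124754 + 26015 - 490 - 30
= 156919475295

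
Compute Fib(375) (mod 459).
151

Matrix identity: Q^n = [[F_(n+1), F_n], [F_n, F_(n-1)]] with Q = [[1,1],[1,0]].
n = 375 = 101110111₂. Square-and-multiply, entries mod 459:
Q^1 = [[1,1],[1,0]]
Q^2 = (Q^1)² = [[2,1],[1,1]]
Q^5 = (Q^2)²·Q = [[8,5],[5,3]]
Q^11 = (Q^5)²·Q = [[144,89],[89,55]]
Q^23 = (Q^11)²·Q = [[9,199],[199,269]]
Q^46 = (Q^23)² = [[208,242],[242,425]]
Q^93 = (Q^46)²·Q = [[269,389],[389,339]]
Q^187 = (Q^93)²·Q = [[276,149],[149,127]]
Q^375 = (Q^187)²·Q = [[69,151],[151,377]]
F_375 mod 459 = Q^375[0][1] = 151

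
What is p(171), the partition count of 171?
301384802048

p(n) counts ways to write n as a sum of positive integers (order ignored).
Euler's pentagonal recurrence: p(k) = p(k-1) + p(k-2) - p(k-5) - p(k-7) + p(k-12) + p(k-15) - ... (offsets j(3j∓1)/2, signs ++--, p(0)=1, p(<0)=0).
DP table for k = 0..170: p(0)=1, p(1)=1, p(2)=2, p(3)=3, p(4)=5, p(5)=7, p(6)=11, p(7)=15, p(8)=22, p(9)=30, p(10)=42, p(11)=56, p(12)=77, p(13)=101, p(14)=135, p(15)=176, p(16)=231, p(17)=297, p(18)=385, p(19)=490, p(20)=627, p(21)=792, p(22)=1002, p(23)=1255, p(24)=1575, p(25)=1958, p(26)=2436, p(27)=3010, p(28)=3718, p(29)=4565, p(30)=5604, p(31)=6842, p(32)=8349, p(33)=10143, p(34)=12310, p(35)=14883, p(36)=17977, p(37)=21637, p(38)=26015, p(39)=31185, p(40)=37338, p(41)=44583, p(42)=53174, p(43)=63261, p(44)=75175, p(45)=89134, p(46)=105558, p(47)=124754, p(48)=147273, p(49)=173525, p(50)=204226, p(51)=239943, p(52)=281589, p(53)=329931, p(54)=386155, p(55)=451276, p(56)=526823, p(57)=614154, p(58)=715220, p(59)=831820, p(60)=966467, p(61)=1121505, p(62)=1300156, p(63)=1505499, p(64)=1741630, p(65)=2012558, p(66)=2323520, p(67)=2679689, p(68)=3087735, p(69)=3554345, p(70)=4087968, p(71)=4697205, p(72)=5392783, p(73)=6185689, p(74)=7089500, p(75)=8118264, p(76)=9289091, p(77)=10619863, p(78)=12132164, p(79)=13848650, p(80)=15796476, p(81)=18004327, p(82)=20506255, p(83)=23338469, p(84)=26543660, p(85)=30167357, p(86)=34262962, p(87)=38887673, p(88)=44108109, p(89)=49995925, p(90)=56634173, p(91)=64112359, p(92)=72533807, p(93)=82010177, p(94)=92669720, p(95)=104651419, p(96)=118114304, p(97)=133230930, p(98)=150198136, p(99)=169229875, p(100)=190569292, p(101)=214481126, p(102)=241265379, p(103)=271248950, p(104)=304801365, p(105)=342325709, p(106)=384276336, p(107)=431149389, p(108)=483502844, p(109)=541946240, p(110)=607163746, p(111)=679903203, p(112)=761002156, p(113)=851376628, p(114)=952050665, p(115)=1064144451, p(116)=1188908248, p(117)=1327710076, p(118)=1482074143, p(119)=1653668665, p(120)=1844349560, p(121)=2056148051, p(122)=2291320912, p(123)=2552338241, p(124)=2841940500, p(125)=3163127352, p(126)=3519222692, p(127)=3913864295, p(128)=4351078600, p(129)=4835271870, p(130)=5371315400, p(131)=5964539504, p(132)=6620830889, p(133)=7346629512, p(134)=8149040695, p(135)=9035836076, p(136)=10015581680, p(137)=11097645016, p(138)=12292341831, p(139)=13610949895, p(140)=15065878135, p(141)=16670689208, p(142)=18440293320, p(143)=20390982757, p(144)=22540654445, p(145)=24908858009, p(146)=27517052599, p(147)=30388671978, p(148)=33549419497, p(149)=37027355200, p(150)=40853235313, p(151)=45060624582, p(152)=49686288421, p(153)=54770336324, p(154)=60356673280, p(155)=66493182097, p(156)=73232243759, p(157)=80630964769, p(158)=88751778802, p(159)=97662728555, p(160)=107438159466, p(161)=118159068427, p(162)=129913904637, p(163)=142798995930, p(164)=156919475295, p(165)=172389800255, p(166)=189334822579, p(167)=207890420102, p(168)=228204732751, p(169)=250438925115, p(170)=274768617130.
Final step: p(171) = p(170) + p(169) - p(166) - p(164) + p(159) + p(156) - p(149) - p(145) + p(136) + p(131) - p(120) - p(114) + p(101) + p(94) - p(79) - p(71) + p(54) + p(45) - p(26) - p(16)
= 274768617130 + 250438925115 - 189334822579 - 156919475295 + 97662728555 + 73232243759 - 37027355200 - 24908858009 + 10015581680 + 5964539504 - 1844349560 - 952050665 + 214481126 + 92669720 - 13848650 - 4697205 + 386155 + 89134 - 2436 - 231
= 301384802048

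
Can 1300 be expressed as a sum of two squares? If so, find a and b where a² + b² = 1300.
2² + 36² (a=2, b=36)

Factorization: 1300 = 2^2 × 5^2 × 13
By Fermat: n is sum of two squares iff every prime p ≡ 3 (mod 4) appears to even power.
All primes ≡ 3 (mod 4) appear to even power.
Search a = 0, 1, 2, … for 1300 - a² a perfect square: first hit at a = 2: 1300 - 4 = 1296 = 36².
1300 = 2² + 36² = 4 + 1296 ✓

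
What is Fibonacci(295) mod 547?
286

Matrix identity: Q^n = [[F_(n+1), F_n], [F_n, F_(n-1)]] with Q = [[1,1],[1,0]].
n = 295 = 100100111₂. Square-and-multiply, entries mod 547:
Q^1 = [[1,1],[1,0]]
Q^2 = (Q^1)² = [[2,1],[1,1]]
Q^4 = (Q^2)² = [[5,3],[3,2]]
Q^9 = (Q^4)²·Q = [[55,34],[34,21]]
Q^18 = (Q^9)² = [[352,396],[396,503]]
Q^36 = (Q^18)² = [[109,534],[534,122]]
Q^73 = (Q^36)²·Q = [[295,16],[16,279]]
Q^147 = (Q^73)²·Q = [[193,308],[308,432]]
Q^295 = (Q^147)²·Q = [[242,286],[286,503]]
F_295 mod 547 = Q^295[0][1] = 286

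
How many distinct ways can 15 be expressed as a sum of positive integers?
176

p(n) counts ways to write n as a sum of positive integers (order ignored).
Euler's pentagonal recurrence: p(k) = p(k-1) + p(k-2) - p(k-5) - p(k-7) + p(k-12) + p(k-15) - ... (offsets j(3j∓1)/2, signs ++--, p(0)=1, p(<0)=0).
DP table for k = 0..14: p(0)=1, p(1)=1, p(2)=2, p(3)=3, p(4)=5, p(5)=7, p(6)=11, p(7)=15, p(8)=22, p(9)=30, p(10)=42, p(11)=56, p(12)=77, p(13)=101, p(14)=135.
Final step: p(15) = p(14) + p(13) - p(10) - p(8) + p(3) + p(0)
= 135 + 101 - 42 - 22 + 3 + 1
= 176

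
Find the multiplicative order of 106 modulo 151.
150

151 is prime, so ord(106) divides φ(151) = 150.
Divisors of 150: 1, 2, 3, 5, 6, 10, 15, 25, 30, 50, 75, 150.
Repeated squaring: 106^1 ≡ 106, 106^2 ≡ 62, 106^4 ≡ 69, 106^8 ≡ 80, 106^16 ≡ 58, 106^32 ≡ 42, 106^64 ≡ 103, 106^128 ≡ 39 (mod 151).
Test 106^d mod 151 for each divisor d in increasing order:
106^1 ≡ 106
106^2 ≡ 62
106^3 = 106^2·106^1 ≡ 79
106^5 = 106^4·106^1 ≡ 66
106^6 = 106^4·106^2 ≡ 50
106^10 = 106^8·106^2 ≡ 128
106^15 = 106^8·106^4·106^2·106^1 ≡ 143
106^25 = 106^16·106^8·106^1 ≡ 33
106^30 = 106^16·106^8·106^4·106^2 ≡ 64
106^50 = 106^32·106^16·106^2 ≡ 32
106^75 = 106^64·106^8·106^2·106^1 ≡ 150
106^150 = 106^128·106^16·106^4·106^2 ≡ 1  ← first divisor giving 1
The order is 150.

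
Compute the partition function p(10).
42

p(n) counts ways to write n as a sum of positive integers (order ignored).
Examples: 10; 9 + 1; 8 + 2; 8 + 1 + 1; 7 + 3; ... (42 total)
p(10) = 42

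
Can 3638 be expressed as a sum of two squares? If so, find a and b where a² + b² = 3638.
Not possible

Factorization: 3638 = 2 × 17 × 107
By Fermat: n is sum of two squares iff every prime p ≡ 3 (mod 4) appears to even power.
Prime(s) ≡ 3 (mod 4) with odd exponent: [(107, 1)]
Therefore 3638 cannot be expressed as a² + b².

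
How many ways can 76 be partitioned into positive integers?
9289091

p(n) counts ways to write n as a sum of positive integers (order ignored).
Euler's pentagonal recurrence: p(k) = p(k-1) + p(k-2) - p(k-5) - p(k-7) + p(k-12) + p(k-15) - ... (offsets j(3j∓1)/2, signs ++--, p(0)=1, p(<0)=0).
DP table for k = 0..75: p(0)=1, p(1)=1, p(2)=2, p(3)=3, p(4)=5, p(5)=7, p(6)=11, p(7)=15, p(8)=22, p(9)=30, p(10)=42, p(11)=56, p(12)=77, p(13)=101, p(14)=135, p(15)=176, p(16)=231, p(17)=297, p(18)=385, p(19)=490, p(20)=627, p(21)=792, p(22)=1002, p(23)=1255, p(24)=1575, p(25)=1958, p(26)=2436, p(27)=3010, p(28)=3718, p(29)=4565, p(30)=5604, p(31)=6842, p(32)=8349, p(33)=10143, p(34)=12310, p(35)=14883, p(36)=17977, p(37)=21637, p(38)=26015, p(39)=31185, p(40)=37338, p(41)=44583, p(42)=53174, p(43)=63261, p(44)=75175, p(45)=89134, p(46)=105558, p(47)=124754, p(48)=147273, p(49)=173525, p(50)=204226, p(51)=239943, p(52)=281589, p(53)=329931, p(54)=386155, p(55)=451276, p(56)=526823, p(57)=614154, p(58)=715220, p(59)=831820, p(60)=966467, p(61)=1121505, p(62)=1300156, p(63)=1505499, p(64)=1741630, p(65)=2012558, p(66)=2323520, p(67)=2679689, p(68)=3087735, p(69)=3554345, p(70)=4087968, p(71)=4697205, p(72)=5392783, p(73)=6185689, p(74)=7089500, p(75)=8118264.
Final step: p(76) = p(75) + p(74) - p(71) - p(69) + p(64) + p(61) - p(54) - p(50) + p(41) + p(36) - p(25) - p(19) + p(6)
= 8118264 + 7089500 - 4697205 - 3554345 + 1741630 + 1121505 - 386155 - 204226 + 44583 + 17977 - 1958 - 490 + 11
= 9289091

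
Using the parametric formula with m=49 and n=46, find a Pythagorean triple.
(285, 4508, 4517)

Euclid's formula: a = m² - n², b = 2mn, c = m² + n²
m = 49, n = 46
a = 49² - 46² = 2401 - 2116 = 285
b = 2 × 49 × 46 = 4508
c = 49² + 46² = 2401 + 2116 = 4517
Verification: 285² + 4508² = 81225 + 20322064 = 20403289 = 4517² ✓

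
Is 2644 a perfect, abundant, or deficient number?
deficient

Proper divisors of 2644: sum = 1 + 2 + 4 + 661 + 1322 = 1990
Since 1990 < 2644, 2644 is deficient.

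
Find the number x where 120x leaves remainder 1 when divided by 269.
204

gcd(120, 269) = 1, so the inverse exists.
Extended Euclidean algorithm on (269, 120):
269 = 2 × 120 + 29  ⟹  29 = (1)·269 + (-2)·120
120 = 4 × 29 + 4  ⟹  4 = (-4)·269 + (9)·120
29 = 7 × 4 + 1  ⟹  1 = (29)·269 + (-65)·120
So (-65)·120 ≡ 1 (mod 269), i.e. 120^(-1) ≡ -65 ≡ 204 (mod 269).
Check: 120 × 204 = 24480 ≡ 1 (mod 269)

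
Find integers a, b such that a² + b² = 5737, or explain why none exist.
51² + 56² (a=51, b=56)

Factorization: 5737 = 5737
By Fermat: n is sum of two squares iff every prime p ≡ 3 (mod 4) appears to even power.
All primes ≡ 3 (mod 4) appear to even power.
Search a = 0, 1, 2, … for 5737 - a² a perfect square: first hit at a = 51: 5737 - 2601 = 3136 = 56².
5737 = 51² + 56² = 2601 + 3136 ✓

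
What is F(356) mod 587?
470

Matrix identity: Q^n = [[F_(n+1), F_n], [F_n, F_(n-1)]] with Q = [[1,1],[1,0]].
n = 356 = 101100100₂. Square-and-multiply, entries mod 587:
Q^1 = [[1,1],[1,0]]
Q^2 = (Q^1)² = [[2,1],[1,1]]
Q^5 = (Q^2)²·Q = [[8,5],[5,3]]
Q^11 = (Q^5)²·Q = [[144,89],[89,55]]
Q^22 = (Q^11)² = [[481,101],[101,380]]
Q^44 = (Q^22)² = [[305,85],[85,220]]
Q^89 = (Q^44)²·Q = [[473,460],[460,13]]
Q^178 = (Q^89)² = [[362,500],[500,449]]
Q^356 = (Q^178)² = [[81,470],[470,198]]
F_356 mod 587 = Q^356[0][1] = 470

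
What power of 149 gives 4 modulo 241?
220

Baby-step giant-step with step n = ⌈√241⌉ = 16.
Baby steps 149^j mod 241 (j:value) for j=0..15: 0:1, 1:149, 2:29, 3:224, 4:118, 5:230, 6:48, 7:163, 8:187, 9:148, 10:121, 11:195, 12:135, 13:112, 14:59, 15:115.
Giant-step multiplier: 149^(-16) ≡ 149^(240-16) = 149^224 ≡ 231 (mod 241).
Giant steps γ_i = 4·231^i mod 241: γ_0=4, γ_1=201, γ_2=159, γ_3=97, γ_4=235, γ_5=60, γ_6=123, γ_7=216, γ_8=9, γ_9=151, γ_10=177, γ_11=158, γ_12=107, γ_13=135 (in table at j=12).
x = i·n + j = 13·16 + 12 = 220.
Check: 149^220 ≡ 4 (mod 241).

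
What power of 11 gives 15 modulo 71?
4

Baby-step giant-step with step n = ⌈√71⌉ = 9.
Baby steps 11^j mod 71 (j:value) for j=0..8: 0:1, 1:11, 2:50, 3:53, 4:15, 5:23, 6:40, 7:14, 8:12.
h = 15 is already in the table at j=4, so x = 4.
Check: 11^4 ≡ 15 (mod 71).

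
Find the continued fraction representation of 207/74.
[2; 1, 3, 1, 14]

Euclidean algorithm steps:
207 = 2 × 74 + 59
74 = 1 × 59 + 15
59 = 3 × 15 + 14
15 = 1 × 14 + 1
14 = 14 × 1 + 0
Continued fraction: [2; 1, 3, 1, 14]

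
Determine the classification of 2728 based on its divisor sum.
abundant

Proper divisors of 2728: sum = 1 + 2 + 4 + 8 + 11 + 22 + 31 + 44 + 62 + 88 + 124 + 248 + 341 + 682 + 1364 = 3032
Since 3032 > 2728, 2728 is abundant.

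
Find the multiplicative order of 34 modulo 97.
32

97 is prime, so ord(34) divides φ(97) = 96.
Divisors of 96: 1, 2, 3, 4, 6, 8, 12, 16, 24, 32, 48, 96.
Repeated squaring: 34^1 ≡ 34, 34^2 ≡ 89, 34^4 ≡ 64, 34^8 ≡ 22, 34^16 ≡ 96, 34^32 ≡ 1, 34^64 ≡ 1 (mod 97).
Test 34^d mod 97 for each divisor d in increasing order:
34^1 ≡ 34
34^2 ≡ 89
34^3 = 34^2·34^1 ≡ 19
34^4 ≡ 64
34^6 = 34^4·34^2 ≡ 70
34^8 ≡ 22
34^12 = 34^8·34^4 ≡ 50
34^16 ≡ 96
34^24 = 34^16·34^8 ≡ 75
34^32 ≡ 1  ← first divisor giving 1
The order is 32.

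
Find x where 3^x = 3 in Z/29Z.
1

Baby-step giant-step with step n = ⌈√29⌉ = 6.
Baby steps 3^j mod 29 (j:value) for j=0..5: 0:1, 1:3, 2:9, 3:27, 4:23, 5:11.
h = 3 is already in the table at j=1, so x = 1.
Check: 3^1 ≡ 3 (mod 29).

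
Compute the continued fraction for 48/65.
[0; 1, 2, 1, 4, 1, 2]

Euclidean algorithm steps:
48 = 0 × 65 + 48
65 = 1 × 48 + 17
48 = 2 × 17 + 14
17 = 1 × 14 + 3
14 = 4 × 3 + 2
3 = 1 × 2 + 1
2 = 2 × 1 + 0
Continued fraction: [0; 1, 2, 1, 4, 1, 2]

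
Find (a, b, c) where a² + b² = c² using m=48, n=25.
(1679, 2400, 2929)

Euclid's formula: a = m² - n², b = 2mn, c = m² + n²
m = 48, n = 25
a = 48² - 25² = 2304 - 625 = 1679
b = 2 × 48 × 25 = 2400
c = 48² + 25² = 2304 + 625 = 2929
Verification: 1679² + 2400² = 2819041 + 5760000 = 8579041 = 2929² ✓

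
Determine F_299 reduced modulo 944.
329

Matrix identity: Q^n = [[F_(n+1), F_n], [F_n, F_(n-1)]] with Q = [[1,1],[1,0]].
n = 299 = 100101011₂. Square-and-multiply, entries mod 944:
Q^1 = [[1,1],[1,0]]
Q^2 = (Q^1)² = [[2,1],[1,1]]
Q^4 = (Q^2)² = [[5,3],[3,2]]
Q^9 = (Q^4)²·Q = [[55,34],[34,21]]
Q^18 = (Q^9)² = [[405,696],[696,653]]
Q^37 = (Q^18)²·Q = [[905,857],[857,48]]
Q^74 = (Q^37)² = [[594,161],[161,433]]
Q^149 = (Q^74)²·Q = [[360,213],[213,147]]
Q^299 = (Q^149)²·Q = [[704,329],[329,375]]
F_299 mod 944 = Q^299[0][1] = 329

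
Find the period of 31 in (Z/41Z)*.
10

41 is prime, so ord(31) divides φ(41) = 40.
Divisors of 40: 1, 2, 4, 5, 8, 10, 20, 40.
Repeated squaring: 31^1 ≡ 31, 31^2 ≡ 18, 31^4 ≡ 37, 31^8 ≡ 16, 31^16 ≡ 10, 31^32 ≡ 18 (mod 41).
Test 31^d mod 41 for each divisor d in increasing order:
31^1 ≡ 31
31^2 ≡ 18
31^4 ≡ 37
31^5 = 31^4·31^1 ≡ 40
31^8 ≡ 16
31^10 = 31^8·31^2 ≡ 1  ← first divisor giving 1
The order is 10.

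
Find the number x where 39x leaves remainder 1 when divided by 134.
55

gcd(39, 134) = 1, so the inverse exists.
Extended Euclidean algorithm on (134, 39):
134 = 3 × 39 + 17  ⟹  17 = (1)·134 + (-3)·39
39 = 2 × 17 + 5  ⟹  5 = (-2)·134 + (7)·39
17 = 3 × 5 + 2  ⟹  2 = (7)·134 + (-24)·39
5 = 2 × 2 + 1  ⟹  1 = (-16)·134 + (55)·39
So (55)·39 ≡ 1 (mod 134), i.e. 39^(-1) ≡ 55 (mod 134).
Check: 39 × 55 = 2145 ≡ 1 (mod 134)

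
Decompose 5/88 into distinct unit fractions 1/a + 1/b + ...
1/18 + 1/792

Greedy algorithm:
5/88: ceiling(88/5) = 18, use 1/18
1/792: ceiling(792/1) = 792, use 1/792
Result: 5/88 = 1/18 + 1/792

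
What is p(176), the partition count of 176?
476715857290

p(n) counts ways to write n as a sum of positive integers (order ignored).
Euler's pentagonal recurrence: p(k) = p(k-1) + p(k-2) - p(k-5) - p(k-7) + p(k-12) + p(k-15) - ... (offsets j(3j∓1)/2, signs ++--, p(0)=1, p(<0)=0).
DP table for k = 0..175: p(0)=1, p(1)=1, p(2)=2, p(3)=3, p(4)=5, p(5)=7, p(6)=11, p(7)=15, p(8)=22, p(9)=30, p(10)=42, p(11)=56, p(12)=77, p(13)=101, p(14)=135, p(15)=176, p(16)=231, p(17)=297, p(18)=385, p(19)=490, p(20)=627, p(21)=792, p(22)=1002, p(23)=1255, p(24)=1575, p(25)=1958, p(26)=2436, p(27)=3010, p(28)=3718, p(29)=4565, p(30)=5604, p(31)=6842, p(32)=8349, p(33)=10143, p(34)=12310, p(35)=14883, p(36)=17977, p(37)=21637, p(38)=26015, p(39)=31185, p(40)=37338, p(41)=44583, p(42)=53174, p(43)=63261, p(44)=75175, p(45)=89134, p(46)=105558, p(47)=124754, p(48)=147273, p(49)=173525, p(50)=204226, p(51)=239943, p(52)=281589, p(53)=329931, p(54)=386155, p(55)=451276, p(56)=526823, p(57)=614154, p(58)=715220, p(59)=831820, p(60)=966467, p(61)=1121505, p(62)=1300156, p(63)=1505499, p(64)=1741630, p(65)=2012558, p(66)=2323520, p(67)=2679689, p(68)=3087735, p(69)=3554345, p(70)=4087968, p(71)=4697205, p(72)=5392783, p(73)=6185689, p(74)=7089500, p(75)=8118264, p(76)=9289091, p(77)=10619863, p(78)=12132164, p(79)=13848650, p(80)=15796476, p(81)=18004327, p(82)=20506255, p(83)=23338469, p(84)=26543660, p(85)=30167357, p(86)=34262962, p(87)=38887673, p(88)=44108109, p(89)=49995925, p(90)=56634173, p(91)=64112359, p(92)=72533807, p(93)=82010177, p(94)=92669720, p(95)=104651419, p(96)=118114304, p(97)=133230930, p(98)=150198136, p(99)=169229875, p(100)=190569292, p(101)=214481126, p(102)=241265379, p(103)=271248950, p(104)=304801365, p(105)=342325709, p(106)=384276336, p(107)=431149389, p(108)=483502844, p(109)=541946240, p(110)=607163746, p(111)=679903203, p(112)=761002156, p(113)=851376628, p(114)=952050665, p(115)=1064144451, p(116)=1188908248, p(117)=1327710076, p(118)=1482074143, p(119)=1653668665, p(120)=1844349560, p(121)=2056148051, p(122)=2291320912, p(123)=2552338241, p(124)=2841940500, p(125)=3163127352, p(126)=3519222692, p(127)=3913864295, p(128)=4351078600, p(129)=4835271870, p(130)=5371315400, p(131)=5964539504, p(132)=6620830889, p(133)=7346629512, p(134)=8149040695, p(135)=9035836076, p(136)=10015581680, p(137)=11097645016, p(138)=12292341831, p(139)=13610949895, p(140)=15065878135, p(141)=16670689208, p(142)=18440293320, p(143)=20390982757, p(144)=22540654445, p(145)=24908858009, p(146)=27517052599, p(147)=30388671978, p(148)=33549419497, p(149)=37027355200, p(150)=40853235313, p(151)=45060624582, p(152)=49686288421, p(153)=54770336324, p(154)=60356673280, p(155)=66493182097, p(156)=73232243759, p(157)=80630964769, p(158)=88751778802, p(159)=97662728555, p(160)=107438159466, p(161)=118159068427, p(162)=129913904637, p(163)=142798995930, p(164)=156919475295, p(165)=172389800255, p(166)=189334822579, p(167)=207890420102, p(168)=228204732751, p(169)=250438925115, p(170)=274768617130, p(171)=301384802048, p(172)=330495499613, p(173)=362326859895, p(174)=397125074750, p(175)=435157697830.
Final step: p(176) = p(175) + p(174) - p(171) - p(169) + p(164) + p(161) - p(154) - p(150) + p(141) + p(136) - p(125) - p(119) + p(106) + p(99) - p(84) - p(76) + p(59) + p(50) - p(31) - p(21) + p(0)
= 435157697830 + 397125074750 - 301384802048 - 250438925115 + 156919475295 + 118159068427 - 60356673280 - 40853235313 + 16670689208 + 10015581680 - 3163127352 - 1653668665 + 384276336 + 169229875 - 26543660 - 9289091 + 831820 + 204226 - 6842 - 792 + 1
= 476715857290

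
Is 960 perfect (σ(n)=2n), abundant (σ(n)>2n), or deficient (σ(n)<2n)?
abundant

Proper divisors of 960: sum = 1 + 2 + 3 + 4 + 5 + 6 + 8 + 10 + ... + 192 + 240 + 320 + 480 (27 divisors) = 2088
Since 2088 > 960, 960 is abundant.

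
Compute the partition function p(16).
231

p(n) counts ways to write n as a sum of positive integers (order ignored).
Euler's pentagonal recurrence: p(k) = p(k-1) + p(k-2) - p(k-5) - p(k-7) + p(k-12) + p(k-15) - ... (offsets j(3j∓1)/2, signs ++--, p(0)=1, p(<0)=0).
DP table for k = 0..15: p(0)=1, p(1)=1, p(2)=2, p(3)=3, p(4)=5, p(5)=7, p(6)=11, p(7)=15, p(8)=22, p(9)=30, p(10)=42, p(11)=56, p(12)=77, p(13)=101, p(14)=135, p(15)=176.
Final step: p(16) = p(15) + p(14) - p(11) - p(9) + p(4) + p(1)
= 176 + 135 - 56 - 30 + 5 + 1
= 231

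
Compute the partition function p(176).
476715857290

p(n) counts ways to write n as a sum of positive integers (order ignored).
Euler's pentagonal recurrence: p(k) = p(k-1) + p(k-2) - p(k-5) - p(k-7) + p(k-12) + p(k-15) - ... (offsets j(3j∓1)/2, signs ++--, p(0)=1, p(<0)=0).
DP table for k = 0..175: p(0)=1, p(1)=1, p(2)=2, p(3)=3, p(4)=5, p(5)=7, p(6)=11, p(7)=15, p(8)=22, p(9)=30, p(10)=42, p(11)=56, p(12)=77, p(13)=101, p(14)=135, p(15)=176, p(16)=231, p(17)=297, p(18)=385, p(19)=490, p(20)=627, p(21)=792, p(22)=1002, p(23)=1255, p(24)=1575, p(25)=1958, p(26)=2436, p(27)=3010, p(28)=3718, p(29)=4565, p(30)=5604, p(31)=6842, p(32)=8349, p(33)=10143, p(34)=12310, p(35)=14883, p(36)=17977, p(37)=21637, p(38)=26015, p(39)=31185, p(40)=37338, p(41)=44583, p(42)=53174, p(43)=63261, p(44)=75175, p(45)=89134, p(46)=105558, p(47)=124754, p(48)=147273, p(49)=173525, p(50)=204226, p(51)=239943, p(52)=281589, p(53)=329931, p(54)=386155, p(55)=451276, p(56)=526823, p(57)=614154, p(58)=715220, p(59)=831820, p(60)=966467, p(61)=1121505, p(62)=1300156, p(63)=1505499, p(64)=1741630, p(65)=2012558, p(66)=2323520, p(67)=2679689, p(68)=3087735, p(69)=3554345, p(70)=4087968, p(71)=4697205, p(72)=5392783, p(73)=6185689, p(74)=7089500, p(75)=8118264, p(76)=9289091, p(77)=10619863, p(78)=12132164, p(79)=13848650, p(80)=15796476, p(81)=18004327, p(82)=20506255, p(83)=23338469, p(84)=26543660, p(85)=30167357, p(86)=34262962, p(87)=38887673, p(88)=44108109, p(89)=49995925, p(90)=56634173, p(91)=64112359, p(92)=72533807, p(93)=82010177, p(94)=92669720, p(95)=104651419, p(96)=118114304, p(97)=133230930, p(98)=150198136, p(99)=169229875, p(100)=190569292, p(101)=214481126, p(102)=241265379, p(103)=271248950, p(104)=304801365, p(105)=342325709, p(106)=384276336, p(107)=431149389, p(108)=483502844, p(109)=541946240, p(110)=607163746, p(111)=679903203, p(112)=761002156, p(113)=851376628, p(114)=952050665, p(115)=1064144451, p(116)=1188908248, p(117)=1327710076, p(118)=1482074143, p(119)=1653668665, p(120)=1844349560, p(121)=2056148051, p(122)=2291320912, p(123)=2552338241, p(124)=2841940500, p(125)=3163127352, p(126)=3519222692, p(127)=3913864295, p(128)=4351078600, p(129)=4835271870, p(130)=5371315400, p(131)=5964539504, p(132)=6620830889, p(133)=7346629512, p(134)=8149040695, p(135)=9035836076, p(136)=10015581680, p(137)=11097645016, p(138)=12292341831, p(139)=13610949895, p(140)=15065878135, p(141)=16670689208, p(142)=18440293320, p(143)=20390982757, p(144)=22540654445, p(145)=24908858009, p(146)=27517052599, p(147)=30388671978, p(148)=33549419497, p(149)=37027355200, p(150)=40853235313, p(151)=45060624582, p(152)=49686288421, p(153)=54770336324, p(154)=60356673280, p(155)=66493182097, p(156)=73232243759, p(157)=80630964769, p(158)=88751778802, p(159)=97662728555, p(160)=107438159466, p(161)=118159068427, p(162)=129913904637, p(163)=142798995930, p(164)=156919475295, p(165)=172389800255, p(166)=189334822579, p(167)=207890420102, p(168)=228204732751, p(169)=250438925115, p(170)=274768617130, p(171)=301384802048, p(172)=330495499613, p(173)=362326859895, p(174)=397125074750, p(175)=435157697830.
Final step: p(176) = p(175) + p(174) - p(171) - p(169) + p(164) + p(161) - p(154) - p(150) + p(141) + p(136) - p(125) - p(119) + p(106) + p(99) - p(84) - p(76) + p(59) + p(50) - p(31) - p(21) + p(0)
= 435157697830 + 397125074750 - 301384802048 - 250438925115 + 156919475295 + 118159068427 - 60356673280 - 40853235313 + 16670689208 + 10015581680 - 3163127352 - 1653668665 + 384276336 + 169229875 - 26543660 - 9289091 + 831820 + 204226 - 6842 - 792 + 1
= 476715857290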